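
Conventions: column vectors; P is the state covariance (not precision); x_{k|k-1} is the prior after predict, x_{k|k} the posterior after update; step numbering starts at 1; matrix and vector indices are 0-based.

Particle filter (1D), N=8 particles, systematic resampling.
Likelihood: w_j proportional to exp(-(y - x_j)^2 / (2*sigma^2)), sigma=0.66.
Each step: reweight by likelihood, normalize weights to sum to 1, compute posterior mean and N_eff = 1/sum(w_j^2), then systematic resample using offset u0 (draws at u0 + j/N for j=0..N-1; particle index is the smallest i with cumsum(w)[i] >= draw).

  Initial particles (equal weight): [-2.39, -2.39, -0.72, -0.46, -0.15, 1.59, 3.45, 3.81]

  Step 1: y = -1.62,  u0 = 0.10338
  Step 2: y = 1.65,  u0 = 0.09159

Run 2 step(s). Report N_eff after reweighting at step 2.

step 1: w=[0.2971, 0.2971, 0.2315, 0.1252, 0.0491, 0.0000, 0.0000, 0.0000]  mean=-1.6516  Neff=4.0291  idx=[0, 0, 1, 1, 2, 2, 3, 4]
step 2: w=[0.0000, 0.0000, 0.0000, 0.0000, 0.0474, 0.0474, 0.1803, 0.7249]  mean=-0.2599  Neff=1.7776  idx=[5, 6, 7, 7, 7, 7, 7, 7]

N_eff = 1.7776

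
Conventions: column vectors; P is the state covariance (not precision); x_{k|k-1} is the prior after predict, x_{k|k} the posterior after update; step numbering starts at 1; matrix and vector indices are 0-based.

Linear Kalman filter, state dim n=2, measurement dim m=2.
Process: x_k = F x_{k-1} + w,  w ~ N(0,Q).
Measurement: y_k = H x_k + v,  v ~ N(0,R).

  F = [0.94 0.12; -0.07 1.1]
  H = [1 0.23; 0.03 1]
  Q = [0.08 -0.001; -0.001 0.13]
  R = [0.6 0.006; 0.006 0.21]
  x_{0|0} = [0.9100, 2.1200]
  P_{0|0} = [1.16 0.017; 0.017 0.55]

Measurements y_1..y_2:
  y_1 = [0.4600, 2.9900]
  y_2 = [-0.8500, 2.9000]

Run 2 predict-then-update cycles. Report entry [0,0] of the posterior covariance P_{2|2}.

P_post[0,0] = 0.2516

step 1: x^-=[1.1098, 2.2683]  P^-=[1.1167 0.0127; 0.0127 0.7986]  S=[1.7648 0.2360; 0.2360 1.0103]  K=[0.6486 -0.1057; 0.0057 0.7894]  nu=[-1.1715, 0.6884]  x^+=[0.2772, 2.8051]  P^+=[0.3954 -0.0302; -0.0302 0.1667]
step 2: x^-=[0.5972, 3.0662]  P^-=[0.4250 -0.0360; -0.0360 0.3383]  S=[1.0264 0.0604; 0.0604 0.5465]  K=[0.4112 -0.0879; 0.0045 0.6165]  nu=[-2.1524, -0.1841]  x^+=[-0.2717, 2.9429]  P^+=[0.2516 -0.0235; -0.0235 0.1302]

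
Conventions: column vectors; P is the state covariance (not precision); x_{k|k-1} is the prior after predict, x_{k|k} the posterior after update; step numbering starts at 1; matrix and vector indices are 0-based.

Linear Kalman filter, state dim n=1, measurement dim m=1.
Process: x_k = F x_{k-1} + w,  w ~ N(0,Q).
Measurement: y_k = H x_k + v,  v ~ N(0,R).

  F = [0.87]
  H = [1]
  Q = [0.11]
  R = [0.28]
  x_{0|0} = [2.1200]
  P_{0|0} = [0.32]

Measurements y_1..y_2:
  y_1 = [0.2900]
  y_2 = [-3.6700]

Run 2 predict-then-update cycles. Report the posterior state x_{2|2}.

step 1: x^-=[1.8444]  P^-=[0.3522]  S=[0.6322]  K=[0.5571]  nu=[-1.5544]  x^+=[0.9784]  P^+=[0.1560]
step 2: x^-=[0.8512]  P^-=[0.2281]  S=[0.5081]  K=[0.4489]  nu=[-4.5212]  x^+=[-1.1783]  P^+=[0.1257]

x_post = [-1.1783]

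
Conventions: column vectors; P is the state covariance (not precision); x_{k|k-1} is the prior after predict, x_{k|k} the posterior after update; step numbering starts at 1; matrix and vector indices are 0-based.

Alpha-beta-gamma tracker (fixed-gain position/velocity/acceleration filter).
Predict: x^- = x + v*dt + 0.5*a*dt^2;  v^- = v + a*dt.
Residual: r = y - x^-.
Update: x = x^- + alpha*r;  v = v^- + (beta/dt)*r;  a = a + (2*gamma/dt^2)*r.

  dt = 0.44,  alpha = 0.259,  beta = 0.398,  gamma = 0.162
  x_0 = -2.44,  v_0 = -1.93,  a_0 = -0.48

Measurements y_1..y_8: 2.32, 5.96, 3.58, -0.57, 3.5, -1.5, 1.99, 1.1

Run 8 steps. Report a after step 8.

step 1: x_pred=-3.3357  r=5.6557  x^+=-1.8708  v^+=2.9746  a^+=8.9851
step 2: x_pred=0.3077  r=5.6523  x^+=1.7717  v^+=12.0408  a^+=18.4444
step 3: x_pred=8.8550  r=-5.2750  x^+=7.4888  v^+=15.3848  a^+=9.6164
step 4: x_pred=15.1890  r=-15.7590  x^+=11.1074  v^+=5.3613  a^+=-16.7571
step 5: x_pred=11.8443  r=-8.3443  x^+=9.6831  v^+=-9.5596  a^+=-30.7217
step 6: x_pred=2.5030  r=-4.0030  x^+=1.4662  v^+=-26.6981  a^+=-37.4210
step 7: x_pred=-13.9033  r=15.8933  x^+=-9.7869  v^+=-28.7872  a^+=-10.8228
step 8: x_pred=-23.5009  r=24.6009  x^+=-17.1293  v^+=-11.2965  a^+=30.3482

a_post = 30.3482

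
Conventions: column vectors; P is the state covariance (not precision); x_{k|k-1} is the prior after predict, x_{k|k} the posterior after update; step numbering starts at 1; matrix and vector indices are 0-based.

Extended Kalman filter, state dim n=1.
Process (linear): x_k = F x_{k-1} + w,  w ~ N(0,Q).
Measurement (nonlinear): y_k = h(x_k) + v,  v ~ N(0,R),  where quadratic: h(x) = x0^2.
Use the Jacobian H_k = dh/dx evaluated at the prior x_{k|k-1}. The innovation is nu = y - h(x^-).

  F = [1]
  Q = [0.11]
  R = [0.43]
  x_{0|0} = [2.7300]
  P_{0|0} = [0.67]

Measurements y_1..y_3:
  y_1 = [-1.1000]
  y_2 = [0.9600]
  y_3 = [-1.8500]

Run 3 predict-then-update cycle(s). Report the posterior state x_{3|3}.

x_post = [0.1953]

step 1: x^-=[2.7300]  P^-=[0.7800]  H_jac=[5.4600]  S=[23.6830]  K=[0.1798]  nu=[-8.5529]  x^+=[1.1920]  P^+=[0.0142]
step 2: x^-=[1.1920]  P^-=[0.1242]  H_jac=[2.3840]  S=[1.1356]  K=[0.2606]  nu=[-0.4608]  x^+=[1.0719]  P^+=[0.0470]
step 3: x^-=[1.0719]  P^-=[0.1570]  H_jac=[2.1437]  S=[1.1516]  K=[0.2923]  nu=[-2.9989]  x^+=[0.1953]  P^+=[0.0586]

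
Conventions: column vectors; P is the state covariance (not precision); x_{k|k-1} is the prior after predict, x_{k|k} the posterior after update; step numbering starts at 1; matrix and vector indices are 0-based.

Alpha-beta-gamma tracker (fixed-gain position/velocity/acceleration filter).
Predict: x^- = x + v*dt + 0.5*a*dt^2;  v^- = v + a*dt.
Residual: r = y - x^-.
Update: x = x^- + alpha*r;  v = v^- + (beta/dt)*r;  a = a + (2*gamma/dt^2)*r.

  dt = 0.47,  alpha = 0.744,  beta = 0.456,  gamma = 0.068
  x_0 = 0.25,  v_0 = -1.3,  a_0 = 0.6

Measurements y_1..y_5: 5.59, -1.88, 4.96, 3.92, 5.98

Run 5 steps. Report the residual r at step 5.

step 1: x_pred=-0.2947  r=5.8847  x^+=4.0835  v^+=4.6914  a^+=4.2230
step 2: x_pred=6.7549  r=-8.6349  x^+=0.3305  v^+=-1.7015  a^+=-1.0932
step 3: x_pred=-0.5899  r=5.5499  x^+=3.5392  v^+=3.1693  a^+=2.3237
step 4: x_pred=5.2855  r=-1.3655  x^+=4.2696  v^+=2.9367  a^+=1.4830
step 5: x_pred=5.8136  r=0.1664  x^+=5.9374  v^+=3.7951  a^+=1.5855

resid = 0.1664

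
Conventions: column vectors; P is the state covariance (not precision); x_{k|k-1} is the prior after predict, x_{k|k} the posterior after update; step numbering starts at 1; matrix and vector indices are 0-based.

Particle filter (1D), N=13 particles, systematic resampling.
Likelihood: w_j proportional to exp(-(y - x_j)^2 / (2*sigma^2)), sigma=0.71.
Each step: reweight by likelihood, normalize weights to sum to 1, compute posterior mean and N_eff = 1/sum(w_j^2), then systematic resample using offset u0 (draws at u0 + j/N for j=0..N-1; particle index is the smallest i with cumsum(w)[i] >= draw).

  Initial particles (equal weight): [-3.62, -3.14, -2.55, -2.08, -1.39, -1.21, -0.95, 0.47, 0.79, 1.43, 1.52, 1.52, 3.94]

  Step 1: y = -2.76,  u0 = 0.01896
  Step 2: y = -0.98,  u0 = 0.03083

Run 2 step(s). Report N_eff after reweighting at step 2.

N_eff = 3.6343

step 1: w=[0.1490, 0.2689, 0.2970, 0.1962, 0.0482, 0.0286, 0.0120, 0.0000, 0.0000, 0.0000, 0.0000, 0.0000, 0.0000]  mean=-2.6623  Neff=4.4543  idx=[0, 0, 1, 1, 1, 1, 2, 2, 2, 2, 3, 3, 4]
step 2: w=[0.0005, 0.0005, 0.0053, 0.0053, 0.0053, 0.0053, 0.0472, 0.0472, 0.0472, 0.0472, 0.1640, 0.1640, 0.4608]  mean=-1.8751  Neff=3.6343  idx=[6, 7, 9, 10, 10, 11, 11, 12, 12, 12, 12, 12, 12]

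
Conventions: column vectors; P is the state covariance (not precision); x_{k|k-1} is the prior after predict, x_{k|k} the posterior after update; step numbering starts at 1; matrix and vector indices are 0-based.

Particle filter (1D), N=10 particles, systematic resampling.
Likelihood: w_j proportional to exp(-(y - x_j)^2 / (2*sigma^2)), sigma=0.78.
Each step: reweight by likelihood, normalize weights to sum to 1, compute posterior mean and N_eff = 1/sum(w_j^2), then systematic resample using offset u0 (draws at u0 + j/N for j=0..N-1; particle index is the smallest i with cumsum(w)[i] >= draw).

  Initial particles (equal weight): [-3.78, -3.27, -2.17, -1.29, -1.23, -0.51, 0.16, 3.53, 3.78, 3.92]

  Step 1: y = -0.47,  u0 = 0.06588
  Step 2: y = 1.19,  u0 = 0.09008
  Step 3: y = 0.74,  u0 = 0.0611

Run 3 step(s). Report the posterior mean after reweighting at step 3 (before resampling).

post_mean = 0.1040

step 1: w=[0.0000, 0.0005, 0.0309, 0.1910, 0.2065, 0.3315, 0.2396, 0.0000, 0.0000, 0.0000]  mean=-0.7000  Neff=4.0428  idx=[3, 3, 4, 4, 5, 5, 5, 6, 6, 6]
step 2: w=[0.0041, 0.0041, 0.0052, 0.0052, 0.0595, 0.0595, 0.0595, 0.2676, 0.2676, 0.2676]  mean=0.0141  Neff=4.4330  idx=[5, 6, 7, 7, 8, 8, 8, 9, 9, 9]
step 3: w=[0.0418, 0.0418, 0.1145, 0.1145, 0.1145, 0.1145, 0.1145, 0.1145, 0.1145, 0.1145]  mean=0.1040  Neff=9.2197  idx=[1, 2, 3, 4, 5, 6, 7, 7, 8, 9]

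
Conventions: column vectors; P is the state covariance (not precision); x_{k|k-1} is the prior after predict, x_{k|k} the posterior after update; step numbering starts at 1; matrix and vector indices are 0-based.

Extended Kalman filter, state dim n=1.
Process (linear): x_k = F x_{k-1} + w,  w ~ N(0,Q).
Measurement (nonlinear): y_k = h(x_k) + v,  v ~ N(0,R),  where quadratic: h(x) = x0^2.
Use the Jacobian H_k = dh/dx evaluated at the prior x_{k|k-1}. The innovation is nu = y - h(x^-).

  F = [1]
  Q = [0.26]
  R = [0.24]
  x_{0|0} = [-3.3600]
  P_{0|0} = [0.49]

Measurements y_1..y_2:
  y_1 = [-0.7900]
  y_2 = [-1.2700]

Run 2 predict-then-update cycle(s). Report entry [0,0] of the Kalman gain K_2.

step 1: x^-=[-3.3600]  P^-=[0.7500]  H_jac=[-6.7200]  S=[34.1088]  K=[-0.1478]  nu=[-12.0796]  x^+=[-1.5751]  P^+=[0.0053]
step 2: x^-=[-1.5751]  P^-=[0.2653]  H_jac=[-3.1502]  S=[2.8725]  K=[-0.2909]  nu=[-3.7509]  x^+=[-0.4839]  P^+=[0.0222]

K[0,0] = -0.2909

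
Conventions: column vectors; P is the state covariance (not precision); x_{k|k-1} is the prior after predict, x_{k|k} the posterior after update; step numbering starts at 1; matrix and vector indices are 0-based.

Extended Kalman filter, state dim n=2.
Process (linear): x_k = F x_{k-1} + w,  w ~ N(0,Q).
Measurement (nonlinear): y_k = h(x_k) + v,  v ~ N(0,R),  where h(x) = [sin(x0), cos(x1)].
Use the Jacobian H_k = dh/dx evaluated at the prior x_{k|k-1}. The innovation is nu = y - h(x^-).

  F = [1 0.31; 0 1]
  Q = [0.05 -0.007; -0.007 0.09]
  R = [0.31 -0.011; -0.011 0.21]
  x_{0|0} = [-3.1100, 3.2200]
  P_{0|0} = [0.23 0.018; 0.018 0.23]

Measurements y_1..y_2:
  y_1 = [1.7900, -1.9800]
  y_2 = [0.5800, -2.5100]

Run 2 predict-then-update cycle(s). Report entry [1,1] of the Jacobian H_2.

step 1: x^-=[-2.1118, 3.2200]  P^-=[0.3133 0.0823; 0.0823 0.3200]  H_jac=[-0.5150 0.0000; 0.0000 0.0783]  S=[0.3931 -0.0143; -0.0143 0.2120]  K=[-0.4103 0.0027; -0.1038 0.1112]  nu=[2.6472, -0.9831]  x^+=[-3.2006, 2.8359]  P^+=[0.2470 0.0648; 0.0648 0.3128]
step 2: x^-=[-2.3215, 2.8359]  P^-=[0.3673 0.1548; 0.1548 0.4028]  H_jac=[-0.6822 0.0000; 0.0000 -0.3009]  S=[0.4809 0.0208; 0.0208 0.2465]  K=[-0.5147 -0.1456; -0.1991 -0.4750]  nu=[1.3112, -1.5563]  x^+=[-2.7698, 3.3142]  P^+=[0.2316 0.0828; 0.0828 0.3242]

H_jac[1,1] = -0.3009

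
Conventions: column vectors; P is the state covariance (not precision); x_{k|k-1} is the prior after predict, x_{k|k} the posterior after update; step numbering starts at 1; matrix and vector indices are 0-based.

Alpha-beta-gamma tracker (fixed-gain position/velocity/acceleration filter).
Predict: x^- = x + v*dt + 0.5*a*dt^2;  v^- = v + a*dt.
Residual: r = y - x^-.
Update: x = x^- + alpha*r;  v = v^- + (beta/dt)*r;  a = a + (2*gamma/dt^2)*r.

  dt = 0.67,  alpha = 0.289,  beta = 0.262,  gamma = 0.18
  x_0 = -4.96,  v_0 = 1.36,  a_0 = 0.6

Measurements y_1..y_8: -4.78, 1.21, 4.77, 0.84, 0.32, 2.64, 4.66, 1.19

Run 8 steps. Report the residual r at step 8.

resid = 9.5130

step 1: x_pred=-3.9141  r=-0.8659  x^+=-4.1644  v^+=1.4234  a^+=-0.0944
step 2: x_pred=-3.2319  r=4.4419  x^+=-1.9482  v^+=3.0971  a^+=3.4678
step 3: x_pred=0.9053  r=3.8647  x^+=2.0222  v^+=6.9319  a^+=6.5672
step 4: x_pred=8.1405  r=-7.3005  x^+=6.0307  v^+=8.4770  a^+=0.7125
step 5: x_pred=11.8702  r=-11.5502  x^+=8.5322  v^+=4.4377  a^+=-8.5503
step 6: x_pred=9.5863  r=-6.9463  x^+=7.5789  v^+=-4.0073  a^+=-14.1210
step 7: x_pred=1.7245  r=2.9355  x^+=2.5728  v^+=-12.3205  a^+=-11.7669
step 8: x_pred=-8.3230  r=9.5130  x^+=-5.5737  v^+=-16.4843  a^+=-4.1379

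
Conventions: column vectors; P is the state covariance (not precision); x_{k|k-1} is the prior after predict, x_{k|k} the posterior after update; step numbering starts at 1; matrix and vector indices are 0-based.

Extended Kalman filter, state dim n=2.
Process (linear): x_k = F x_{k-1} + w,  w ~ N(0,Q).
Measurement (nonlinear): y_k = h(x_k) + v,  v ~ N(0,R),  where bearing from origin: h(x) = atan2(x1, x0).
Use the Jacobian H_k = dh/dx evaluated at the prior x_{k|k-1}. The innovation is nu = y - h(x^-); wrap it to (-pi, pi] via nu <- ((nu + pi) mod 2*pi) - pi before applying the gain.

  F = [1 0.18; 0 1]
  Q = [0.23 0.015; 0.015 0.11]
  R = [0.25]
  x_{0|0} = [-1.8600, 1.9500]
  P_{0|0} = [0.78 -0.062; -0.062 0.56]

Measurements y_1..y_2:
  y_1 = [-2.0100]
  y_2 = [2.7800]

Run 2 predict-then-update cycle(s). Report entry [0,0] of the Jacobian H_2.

H_jac[0,0] = -0.0999

step 1: x^-=[-1.5090, 1.9500]  P^-=[1.0058 0.0538; 0.0538 0.6700]  H_jac=[-0.3207 -0.2482]  S=[0.4033]  K=[-0.8330; -0.4551]  nu=[2.0438]  x^+=[-3.2115, 1.0198]  P^+=[0.7260 -0.0991; -0.0991 0.5865]
step 2: x^-=[-3.0279, 1.0198]  P^-=[0.9393 0.0215; 0.0215 0.6965]  H_jac=[-0.0999 -0.2966]  S=[0.3219]  K=[-0.3113; -0.6484]  nu=[-0.0367]  x^+=[-3.0165, 1.0436]  P^+=[0.9081 -0.0435; -0.0435 0.5611]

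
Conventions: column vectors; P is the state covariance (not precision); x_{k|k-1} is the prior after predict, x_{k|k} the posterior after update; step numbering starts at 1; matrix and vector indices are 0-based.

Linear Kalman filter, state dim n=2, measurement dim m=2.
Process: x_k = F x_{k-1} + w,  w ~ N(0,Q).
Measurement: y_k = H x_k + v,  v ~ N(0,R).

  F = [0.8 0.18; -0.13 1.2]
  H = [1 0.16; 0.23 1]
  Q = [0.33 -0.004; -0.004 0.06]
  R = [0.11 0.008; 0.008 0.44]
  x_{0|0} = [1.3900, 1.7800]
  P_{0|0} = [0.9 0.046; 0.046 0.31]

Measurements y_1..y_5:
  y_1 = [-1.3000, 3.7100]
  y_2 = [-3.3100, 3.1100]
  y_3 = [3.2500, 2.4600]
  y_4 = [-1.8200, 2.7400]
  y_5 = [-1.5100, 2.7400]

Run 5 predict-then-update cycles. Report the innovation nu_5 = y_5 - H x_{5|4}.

step 1: x^-=[1.4324, 1.9553]  P^-=[0.9293 0.0124; 0.0124 0.5073]  S=[1.0563 0.3158; 0.3158 1.0021]  K=[0.8989 -0.0576; -0.0702 0.5311]  nu=[-3.0452, 1.4252]  x^+=[-1.3870, 2.9260]  P^+=[0.1052 -0.0423; -0.0423 0.2429]
step 2: x^-=[-0.5829, 3.6916]  P^-=[0.3930 -0.0021; -0.0021 0.4247]  S=[0.5132 0.1641; 0.1641 0.8845]  K=[0.7795 -0.0449; -0.0267 0.4846]  nu=[-3.3177, -0.4475]  x^+=[-3.1489, 3.5633]  P^+=[0.0909 -0.0344; -0.0344 0.2209]
step 3: x^-=[-1.8778, 4.6854]  P^-=[0.3854 0.0020; 0.0020 0.3904]  S=[0.5061 0.1612; 0.1612 0.8517]  K=[0.7751 -0.0402; -0.0199 0.4627]  nu=[4.3781, -1.7935]  x^+=[1.5877, 3.7682]  P^+=[0.0901 -0.0322; -0.0322 0.2108]
step 4: x^-=[1.9485, 4.3155]  P^-=[0.3852 0.0020; 0.0020 0.3752]  S=[0.5054 0.1587; 0.1587 0.8365]  K=[0.7749 -0.0387; -0.0195 0.4528]  nu=[-4.4589, -2.0236]  x^+=[-1.4284, 3.4860]  P^+=[0.0900 -0.0315; -0.0315 0.2063]
step 5: x^-=[-0.5152, 4.3689]  P^-=[0.3852 0.0017; 0.0017 0.3684]  S=[0.5052 0.1573; 0.1573 0.8296]  K=[0.7749 -0.0381; -0.0196 0.4483]  nu=[-1.6938, -1.5104]  x^+=[-1.7702, 3.7249]  P^+=[0.0899 -0.0313; -0.0313 0.2043]

innov = [-1.6938, -1.5104]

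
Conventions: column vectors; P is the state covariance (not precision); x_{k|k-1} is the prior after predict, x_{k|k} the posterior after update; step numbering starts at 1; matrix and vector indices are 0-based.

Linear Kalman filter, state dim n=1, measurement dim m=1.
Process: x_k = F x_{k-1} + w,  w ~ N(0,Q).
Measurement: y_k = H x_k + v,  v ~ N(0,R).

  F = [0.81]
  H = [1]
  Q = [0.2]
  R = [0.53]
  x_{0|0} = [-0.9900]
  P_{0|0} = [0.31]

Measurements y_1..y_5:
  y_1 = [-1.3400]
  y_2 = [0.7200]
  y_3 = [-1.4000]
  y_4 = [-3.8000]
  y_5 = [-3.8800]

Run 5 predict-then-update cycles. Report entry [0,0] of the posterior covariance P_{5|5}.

P_post[0,0] = 0.2052

step 1: x^-=[-0.8019]  P^-=[0.4034]  S=[0.9334]  K=[0.4322]  nu=[-0.5381]  x^+=[-1.0345]  P^+=[0.2291]
step 2: x^-=[-0.8379]  P^-=[0.3503]  S=[0.8803]  K=[0.3979]  nu=[1.5579]  x^+=[-0.2180]  P^+=[0.2109]
step 3: x^-=[-0.1766]  P^-=[0.3384]  S=[0.8684]  K=[0.3897]  nu=[-1.2234]  x^+=[-0.6533]  P^+=[0.2065]
step 4: x^-=[-0.5292]  P^-=[0.3355]  S=[0.8655]  K=[0.3876]  nu=[-3.2708]  x^+=[-1.7971]  P^+=[0.2054]
step 5: x^-=[-1.4556]  P^-=[0.3348]  S=[0.8648]  K=[0.3871]  nu=[-2.4244]  x^+=[-2.3942]  P^+=[0.2052]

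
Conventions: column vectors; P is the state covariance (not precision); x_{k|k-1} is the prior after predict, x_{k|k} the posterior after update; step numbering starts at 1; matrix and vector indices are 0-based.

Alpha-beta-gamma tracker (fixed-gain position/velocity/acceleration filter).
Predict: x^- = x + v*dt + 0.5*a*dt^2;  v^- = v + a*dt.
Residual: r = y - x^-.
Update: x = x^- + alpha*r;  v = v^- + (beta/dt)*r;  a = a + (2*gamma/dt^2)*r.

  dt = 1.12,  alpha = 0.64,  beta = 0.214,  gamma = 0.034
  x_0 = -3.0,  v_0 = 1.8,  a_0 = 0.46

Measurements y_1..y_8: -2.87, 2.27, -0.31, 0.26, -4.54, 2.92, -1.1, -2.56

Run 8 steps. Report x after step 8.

x_post = -1.8782

step 1: x_pred=-0.6955  r=-2.1745  x^+=-2.0872  v^+=1.8997  a^+=0.3421
step 2: x_pred=0.2551  r=2.0149  x^+=1.5446  v^+=2.6679  a^+=0.4513
step 3: x_pred=4.8157  r=-5.1257  x^+=1.5353  v^+=2.1940  a^+=0.1735
step 4: x_pred=4.1014  r=-3.8414  x^+=1.6429  v^+=1.6543  a^+=-0.0348
step 5: x_pred=3.4740  r=-8.0140  x^+=-1.6550  v^+=0.0842  a^+=-0.4692
step 6: x_pred=-1.8550  r=4.7750  x^+=1.2010  v^+=0.4711  a^+=-0.2103
step 7: x_pred=1.5967  r=-2.6967  x^+=-0.1292  v^+=-0.2798  a^+=-0.3565
step 8: x_pred=-0.6662  r=-1.8938  x^+=-1.8782  v^+=-1.0409  a^+=-0.4592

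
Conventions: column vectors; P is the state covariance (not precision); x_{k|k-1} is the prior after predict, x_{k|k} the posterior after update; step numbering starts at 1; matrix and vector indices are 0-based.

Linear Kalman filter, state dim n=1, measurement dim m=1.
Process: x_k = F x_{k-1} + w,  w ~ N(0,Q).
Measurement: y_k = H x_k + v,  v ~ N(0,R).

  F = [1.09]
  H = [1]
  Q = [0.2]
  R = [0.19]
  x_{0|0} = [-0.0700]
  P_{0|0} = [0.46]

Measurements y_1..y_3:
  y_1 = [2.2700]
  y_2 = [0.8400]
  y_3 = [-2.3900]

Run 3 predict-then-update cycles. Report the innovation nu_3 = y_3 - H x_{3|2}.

step 1: x^-=[-0.0763]  P^-=[0.7465]  S=[0.9365]  K=[0.7971]  nu=[2.3463]  x^+=[1.7940]  P^+=[0.1515]
step 2: x^-=[1.9554]  P^-=[0.3799]  S=[0.5699]  K=[0.6666]  nu=[-1.1154]  x^+=[1.2119]  P^+=[0.1267]
step 3: x^-=[1.3209]  P^-=[0.3505]  S=[0.5405]  K=[0.6485]  nu=[-3.7109]  x^+=[-1.0855]  P^+=[0.1232]

innov = [-3.7109]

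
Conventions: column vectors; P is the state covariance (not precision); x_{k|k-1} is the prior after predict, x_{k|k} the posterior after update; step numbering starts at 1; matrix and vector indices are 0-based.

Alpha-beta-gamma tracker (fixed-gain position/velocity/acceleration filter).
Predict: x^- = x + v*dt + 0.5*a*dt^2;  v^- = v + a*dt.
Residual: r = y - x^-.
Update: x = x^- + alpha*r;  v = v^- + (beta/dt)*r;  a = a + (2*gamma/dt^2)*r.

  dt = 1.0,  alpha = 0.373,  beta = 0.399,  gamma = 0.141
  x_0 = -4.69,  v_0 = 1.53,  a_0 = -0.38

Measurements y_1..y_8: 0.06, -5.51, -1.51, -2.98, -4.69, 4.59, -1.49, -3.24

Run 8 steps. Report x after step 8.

step 1: x_pred=-3.3500  r=3.4100  x^+=-2.0781  v^+=2.5106  a^+=0.5816
step 2: x_pred=0.7233  r=-6.2333  x^+=-1.6017  v^+=0.6051  a^+=-1.1762
step 3: x_pred=-1.5847  r=0.0747  x^+=-1.5568  v^+=-0.5413  a^+=-1.1551
step 4: x_pred=-2.6757  r=-0.3043  x^+=-2.7892  v^+=-1.8178  a^+=-1.2409
step 5: x_pred=-5.2275  r=0.5375  x^+=-5.0270  v^+=-2.8443  a^+=-1.0894
step 6: x_pred=-8.4160  r=13.0060  x^+=-3.5648  v^+=1.2557  a^+=2.5783
step 7: x_pred=-1.0199  r=-0.4701  x^+=-1.1953  v^+=3.6464  a^+=2.4457
step 8: x_pred=3.6741  r=-6.9141  x^+=1.0951  v^+=3.3335  a^+=0.4960

x_post = 1.0951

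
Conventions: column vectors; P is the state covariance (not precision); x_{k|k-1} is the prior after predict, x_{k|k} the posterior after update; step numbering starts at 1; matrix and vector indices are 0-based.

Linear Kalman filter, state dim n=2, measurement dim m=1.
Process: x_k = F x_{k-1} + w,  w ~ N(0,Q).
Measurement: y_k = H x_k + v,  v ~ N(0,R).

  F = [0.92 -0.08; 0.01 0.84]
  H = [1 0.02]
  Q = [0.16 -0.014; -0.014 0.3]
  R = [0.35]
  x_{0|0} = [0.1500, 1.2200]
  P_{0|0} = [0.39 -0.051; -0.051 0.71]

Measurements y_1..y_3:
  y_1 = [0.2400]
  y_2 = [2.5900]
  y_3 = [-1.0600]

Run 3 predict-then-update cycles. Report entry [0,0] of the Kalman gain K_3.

step 1: x^-=[0.0404, 1.0263]  P^-=[0.5021 -0.0975; -0.0975 0.8002]  S=[0.8486]  K=[0.5895; -0.0960]  nu=[0.1791]  x^+=[0.1460, 1.0091]  P^+=[0.2073 -0.0495; -0.0495 0.7923]
step 2: x^-=[0.0536, 0.8491]  P^-=[0.3478 -0.1035; -0.1035 0.8583]  S=[0.6940]  K=[0.4982; -0.1244]  nu=[2.5195]  x^+=[1.3087, 0.5356]  P^+=[0.1756 -0.0605; -0.0605 0.8475]
step 3: x^-=[1.1611, 0.4630]  P^-=[0.3229 -0.1160; -0.1160 0.8970]  S=[0.6687]  K=[0.4795; -0.1467]  nu=[-2.2304]  x^+=[0.0917, 0.7902]  P^+=[0.1692 -0.0690; -0.0690 0.8826]

K[0,0] = 0.4795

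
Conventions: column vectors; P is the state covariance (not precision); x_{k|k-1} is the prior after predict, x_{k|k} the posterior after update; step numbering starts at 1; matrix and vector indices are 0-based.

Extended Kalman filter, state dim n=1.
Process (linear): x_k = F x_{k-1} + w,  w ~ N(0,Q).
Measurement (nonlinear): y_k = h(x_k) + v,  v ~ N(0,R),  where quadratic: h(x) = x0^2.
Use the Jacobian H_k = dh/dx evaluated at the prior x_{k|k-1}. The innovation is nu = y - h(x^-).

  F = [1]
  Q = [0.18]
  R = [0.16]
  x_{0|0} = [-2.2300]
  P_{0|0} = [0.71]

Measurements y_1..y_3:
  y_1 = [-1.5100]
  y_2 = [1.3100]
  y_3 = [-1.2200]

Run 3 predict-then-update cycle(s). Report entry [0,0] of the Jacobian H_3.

step 1: x^-=[-2.2300]  P^-=[0.8900]  H_jac=[-4.4600]  S=[17.8635]  K=[-0.2222]  nu=[-6.4829]  x^+=[-0.7895]  P^+=[0.0080]
step 2: x^-=[-0.7895]  P^-=[0.1880]  H_jac=[-1.5789]  S=[0.6286]  K=[-0.4721]  nu=[0.6868]  x^+=[-1.1137]  P^+=[0.0478]
step 3: x^-=[-1.1137]  P^-=[0.2278]  H_jac=[-2.2274]  S=[1.2904]  K=[-0.3933]  nu=[-2.4603]  x^+=[-0.1461]  P^+=[0.0283]

H_jac[0,0] = -2.2274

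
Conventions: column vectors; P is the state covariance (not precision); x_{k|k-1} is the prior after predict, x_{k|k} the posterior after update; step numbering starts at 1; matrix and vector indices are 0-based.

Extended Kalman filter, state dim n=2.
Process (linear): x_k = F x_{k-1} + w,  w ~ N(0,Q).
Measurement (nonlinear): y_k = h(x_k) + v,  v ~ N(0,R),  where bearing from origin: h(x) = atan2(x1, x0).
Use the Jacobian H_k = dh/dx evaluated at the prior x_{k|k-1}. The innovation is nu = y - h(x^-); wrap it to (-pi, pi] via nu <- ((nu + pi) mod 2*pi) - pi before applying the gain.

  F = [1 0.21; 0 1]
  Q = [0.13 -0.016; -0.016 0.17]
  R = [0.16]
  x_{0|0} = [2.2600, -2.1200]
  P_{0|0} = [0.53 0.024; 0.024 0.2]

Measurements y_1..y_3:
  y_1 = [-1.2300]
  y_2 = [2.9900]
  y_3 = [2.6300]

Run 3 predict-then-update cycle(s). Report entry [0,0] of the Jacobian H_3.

step 1: x^-=[1.8148, -2.1200]  P^-=[0.6789 0.0500; 0.0500 0.3700]  H_jac=[0.2722 0.2330]  S=[0.2367]  K=[0.8298; 0.4217]  nu=[-0.3672]  x^+=[1.5101, -2.2748]  P^+=[0.5159 -0.0328; -0.0328 0.3279]
step 2: x^-=[1.0324, -2.2748]  P^-=[0.6465 0.0200; 0.0200 0.4979]  H_jac=[0.3645 0.1654]  S=[0.2619]  K=[0.9123; 0.3423]  nu=[-2.1484]  x^+=[-0.9277, -3.0102]  P^+=[0.4285 -0.0618; -0.0618 0.4672]
step 3: x^-=[-1.5599, -3.0102]  P^-=[0.5532 0.0203; 0.0203 0.6372]  H_jac=[0.2619 -0.1357]  S=[0.2082]  K=[0.6824; -0.3897]  nu=[-1.6043]  x^+=[-2.6547, -2.3850]  P^+=[0.4562 0.0757; 0.0757 0.6056]

H_jac[0,0] = 0.2619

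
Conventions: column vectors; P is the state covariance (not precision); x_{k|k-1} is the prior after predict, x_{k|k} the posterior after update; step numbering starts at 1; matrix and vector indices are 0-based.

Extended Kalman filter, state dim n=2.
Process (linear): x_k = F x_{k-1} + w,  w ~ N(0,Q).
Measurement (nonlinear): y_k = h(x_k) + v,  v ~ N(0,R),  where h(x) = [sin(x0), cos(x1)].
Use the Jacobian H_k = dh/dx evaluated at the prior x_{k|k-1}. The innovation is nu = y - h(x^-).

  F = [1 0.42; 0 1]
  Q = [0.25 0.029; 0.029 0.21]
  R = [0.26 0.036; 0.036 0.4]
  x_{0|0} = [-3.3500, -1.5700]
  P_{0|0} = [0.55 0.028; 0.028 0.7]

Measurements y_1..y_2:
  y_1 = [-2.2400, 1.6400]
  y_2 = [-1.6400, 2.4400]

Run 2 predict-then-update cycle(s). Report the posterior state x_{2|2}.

step 1: x^-=[-4.0094, -1.5700]  P^-=[0.9470 0.3510; 0.3510 0.9100]  H_jac=[-0.6465 0.0000; 0.0000 1.0000]  S=[0.6558 -0.1909; -0.1909 1.3100]  K=[-0.8935 0.1377; -0.1502 0.6728]  nu=[-3.0029, 1.6392]  x^+=[-1.1007, -0.0163]  P^+=[0.3516 0.0229; 0.0229 0.2637]
step 2: x^-=[-1.1075, -0.0163]  P^-=[0.6674 0.1627; 0.1627 0.4737]  H_jac=[0.4469 0.0000; 0.0000 0.0163]  S=[0.3933 0.0372; 0.0372 0.4001]  K=[0.7645 -0.0644; 0.1847 0.0021]  nu=[-0.7454, 1.4401]  x^+=[-1.7701, -0.1509]  P^+=[0.4396 0.1076; 0.1076 0.4603]

x_post = [-1.7701, -0.1509]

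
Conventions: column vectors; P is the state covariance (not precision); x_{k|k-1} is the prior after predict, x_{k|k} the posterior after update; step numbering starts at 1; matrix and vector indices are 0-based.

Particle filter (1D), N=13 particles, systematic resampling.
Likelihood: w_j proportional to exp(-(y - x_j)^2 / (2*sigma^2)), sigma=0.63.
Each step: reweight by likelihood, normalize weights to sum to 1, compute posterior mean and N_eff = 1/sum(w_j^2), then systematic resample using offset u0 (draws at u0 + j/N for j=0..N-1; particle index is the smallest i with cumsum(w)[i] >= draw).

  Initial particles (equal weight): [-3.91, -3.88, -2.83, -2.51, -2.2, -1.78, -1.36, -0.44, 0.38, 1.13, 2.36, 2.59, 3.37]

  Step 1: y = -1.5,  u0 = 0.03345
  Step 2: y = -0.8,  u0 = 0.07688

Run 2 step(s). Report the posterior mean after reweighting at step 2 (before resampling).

step 1: w=[0.0002, 0.0003, 0.0352, 0.0904, 0.1762, 0.2959, 0.3187, 0.0793, 0.0038, 0.0001, 0.0000, 0.0000, 0.0000]  mean=-1.7094  Neff=4.2393  idx=[2, 3, 4, 4, 5, 5, 5, 5, 6, 6, 6, 6, 7]
step 2: w=[0.0011, 0.0051, 0.0171, 0.0171, 0.0604, 0.0604, 0.0604, 0.0604, 0.1365, 0.1365, 0.1365, 0.1365, 0.1720]  mean=-1.3395  Neff=8.3831  idx=[4, 5, 7, 8, 8, 9, 9, 10, 11, 11, 12, 12, 12]

post_mean = -1.3395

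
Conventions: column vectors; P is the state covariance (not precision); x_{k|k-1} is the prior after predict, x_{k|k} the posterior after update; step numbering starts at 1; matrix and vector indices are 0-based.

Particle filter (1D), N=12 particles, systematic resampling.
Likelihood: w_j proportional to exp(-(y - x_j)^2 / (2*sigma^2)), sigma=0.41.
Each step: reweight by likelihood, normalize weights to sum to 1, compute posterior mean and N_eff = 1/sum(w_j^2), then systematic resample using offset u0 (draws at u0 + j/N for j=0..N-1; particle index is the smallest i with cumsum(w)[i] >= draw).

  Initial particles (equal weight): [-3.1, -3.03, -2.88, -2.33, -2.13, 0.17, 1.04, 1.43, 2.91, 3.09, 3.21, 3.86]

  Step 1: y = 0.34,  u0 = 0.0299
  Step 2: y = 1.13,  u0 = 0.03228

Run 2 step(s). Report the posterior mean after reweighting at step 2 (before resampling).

post_mean = 0.8961

step 1: w=[0.0000, 0.0000, 0.0000, 0.0000, 0.0000, 0.7779, 0.1974, 0.0247, 0.0000, 0.0000, 0.0000, 0.0000]  mean=0.3729  Neff=1.5512  idx=[5, 5, 5, 5, 5, 5, 5, 5, 5, 6, 6, 6]
step 2: w=[0.0184, 0.0184, 0.0184, 0.0184, 0.0184, 0.0184, 0.0184, 0.0184, 0.0184, 0.2782, 0.2782, 0.2782]  mean=0.8961  Neff=4.2513  idx=[1, 6, 9, 9, 9, 10, 10, 10, 10, 11, 11, 11]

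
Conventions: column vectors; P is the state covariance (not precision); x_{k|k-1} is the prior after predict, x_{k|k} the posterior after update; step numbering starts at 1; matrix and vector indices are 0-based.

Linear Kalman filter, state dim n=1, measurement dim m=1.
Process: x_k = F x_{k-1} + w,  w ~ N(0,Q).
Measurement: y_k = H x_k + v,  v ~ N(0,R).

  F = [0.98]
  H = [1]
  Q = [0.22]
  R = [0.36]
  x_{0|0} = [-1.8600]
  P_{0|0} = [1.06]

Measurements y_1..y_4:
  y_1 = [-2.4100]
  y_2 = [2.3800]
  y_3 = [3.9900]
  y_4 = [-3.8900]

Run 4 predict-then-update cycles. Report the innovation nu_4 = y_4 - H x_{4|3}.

innov = [-6.1802]

step 1: x^-=[-1.8228]  P^-=[1.2380]  S=[1.5980]  K=[0.7747]  nu=[-0.5872]  x^+=[-2.2777]  P^+=[0.2789]
step 2: x^-=[-2.2322]  P^-=[0.4879]  S=[0.8479]  K=[0.5754]  nu=[4.6122]  x^+=[0.4217]  P^+=[0.2071]
step 3: x^-=[0.4132]  P^-=[0.4189]  S=[0.7789]  K=[0.5378]  nu=[3.5768]  x^+=[2.3369]  P^+=[0.1936]
step 4: x^-=[2.2902]  P^-=[0.4060]  S=[0.7660]  K=[0.5300]  nu=[-6.1802]  x^+=[-0.9853]  P^+=[0.1908]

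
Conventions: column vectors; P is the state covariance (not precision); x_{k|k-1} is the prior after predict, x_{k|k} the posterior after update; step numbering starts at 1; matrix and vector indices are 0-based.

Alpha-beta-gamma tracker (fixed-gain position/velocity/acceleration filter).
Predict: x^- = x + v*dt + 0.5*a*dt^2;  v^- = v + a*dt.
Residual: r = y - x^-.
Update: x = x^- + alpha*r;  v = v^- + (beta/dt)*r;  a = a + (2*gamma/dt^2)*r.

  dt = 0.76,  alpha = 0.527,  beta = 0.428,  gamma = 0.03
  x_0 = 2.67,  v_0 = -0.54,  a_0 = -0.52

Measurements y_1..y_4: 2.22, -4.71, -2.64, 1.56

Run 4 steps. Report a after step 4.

step 1: x_pred=2.1094  r=0.1106  x^+=2.1677  v^+=-0.8729  a^+=-0.5085
step 2: x_pred=1.3574  r=-6.0674  x^+=-1.8401  v^+=-4.6763  a^+=-1.1388
step 3: x_pred=-5.7230  r=3.0830  x^+=-4.0983  v^+=-3.8056  a^+=-0.8185
step 4: x_pred=-7.2269  r=8.7869  x^+=-2.5962  v^+=0.5207  a^+=0.0942

a_post = 0.0942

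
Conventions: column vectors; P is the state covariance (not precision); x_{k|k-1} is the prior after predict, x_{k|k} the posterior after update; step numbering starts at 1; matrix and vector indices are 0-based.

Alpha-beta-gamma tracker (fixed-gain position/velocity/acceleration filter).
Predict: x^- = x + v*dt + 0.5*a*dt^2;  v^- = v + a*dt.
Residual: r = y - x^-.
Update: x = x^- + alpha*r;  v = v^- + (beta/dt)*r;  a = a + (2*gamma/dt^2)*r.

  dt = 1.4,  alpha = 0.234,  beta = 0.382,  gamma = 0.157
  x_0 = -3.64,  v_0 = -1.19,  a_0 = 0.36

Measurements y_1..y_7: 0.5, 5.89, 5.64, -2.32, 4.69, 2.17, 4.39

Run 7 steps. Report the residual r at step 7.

step 1: x_pred=-4.9532  r=5.4532  x^+=-3.6772  v^+=0.8019  a^+=1.2336
step 2: x_pred=-1.3455  r=7.2355  x^+=0.3476  v^+=4.5033  a^+=2.3928
step 3: x_pred=8.9971  r=-3.3571  x^+=8.2116  v^+=6.9371  a^+=1.8550
step 4: x_pred=19.7414  r=-22.0614  x^+=14.5790  v^+=3.5145  a^+=-1.6794
step 5: x_pred=17.8535  r=-13.1635  x^+=14.7732  v^+=-2.4284  a^+=-3.7882
step 6: x_pred=7.6610  r=-5.4910  x^+=6.3761  v^+=-9.2302  a^+=-4.6679
step 7: x_pred=-11.1207  r=15.5107  x^+=-7.4912  v^+=-11.5330  a^+=-2.1830

resid = 15.5107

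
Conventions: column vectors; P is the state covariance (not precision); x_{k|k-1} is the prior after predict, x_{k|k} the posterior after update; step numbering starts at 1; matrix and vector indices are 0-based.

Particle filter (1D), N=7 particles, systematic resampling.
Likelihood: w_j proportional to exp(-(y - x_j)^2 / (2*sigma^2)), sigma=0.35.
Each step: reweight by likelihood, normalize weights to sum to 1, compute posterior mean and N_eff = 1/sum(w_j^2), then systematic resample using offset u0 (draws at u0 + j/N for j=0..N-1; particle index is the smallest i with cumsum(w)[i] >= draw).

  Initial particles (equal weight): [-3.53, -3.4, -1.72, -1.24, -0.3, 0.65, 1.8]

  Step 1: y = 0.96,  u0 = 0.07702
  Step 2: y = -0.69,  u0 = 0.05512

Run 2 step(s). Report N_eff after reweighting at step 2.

step 1: w=[0.0000, 0.0000, 0.0000, 0.0000, 0.0021, 0.9213, 0.0766]  mean=0.7361  Neff=1.1699  idx=[5, 5, 5, 5, 5, 5, 6]
step 2: w=[0.1667, 0.1667, 0.1667, 0.1667, 0.1667, 0.1667, 0.0000]  mean=0.6500  Neff=6.0000  idx=[0, 1, 2, 2, 3, 4, 5]

N_eff = 6.0000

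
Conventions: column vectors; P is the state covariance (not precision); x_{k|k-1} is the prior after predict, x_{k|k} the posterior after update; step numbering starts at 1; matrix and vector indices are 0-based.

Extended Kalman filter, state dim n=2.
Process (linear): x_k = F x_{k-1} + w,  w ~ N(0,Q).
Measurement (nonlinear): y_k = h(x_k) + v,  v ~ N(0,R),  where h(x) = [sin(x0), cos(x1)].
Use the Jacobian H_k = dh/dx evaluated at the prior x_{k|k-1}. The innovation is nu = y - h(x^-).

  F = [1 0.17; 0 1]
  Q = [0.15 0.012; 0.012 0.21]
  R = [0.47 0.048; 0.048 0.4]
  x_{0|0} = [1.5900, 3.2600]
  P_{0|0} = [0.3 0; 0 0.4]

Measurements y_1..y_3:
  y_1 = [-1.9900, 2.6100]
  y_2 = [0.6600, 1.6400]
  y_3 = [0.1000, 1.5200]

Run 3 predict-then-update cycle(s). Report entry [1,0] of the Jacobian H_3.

H_jac[1,0] = 0.0000

step 1: x^-=[2.1442, 3.2600]  P^-=[0.4616 0.0800; 0.0800 0.6100]  H_jac=[-0.5425 0.0000; 0.0000 0.1181]  S=[0.6058 0.0429; 0.0429 0.4085]  K=[-0.4180 0.0670; -0.0847 0.1853]  nu=[-2.8301, 3.6030]  x^+=[3.5687, 4.1674]  P^+=[0.3563 0.0570; 0.0570 0.5930]
step 2: x^-=[4.2772, 4.1674]  P^-=[0.5428 0.1698; 0.1698 0.8030]  H_jac=[-0.4216 0.0000; 0.0000 0.8552]  S=[0.5665 -0.0132; -0.0132 0.9872]  K=[-0.4007 0.1417; -0.1102 0.6941]  nu=[1.5668, 2.1584]  x^+=[3.9554, 5.4929]  P^+=[0.4305 0.0438; 0.0438 0.3185]
step 3: x^-=[4.8892, 5.4929]  P^-=[0.6046 0.1100; 0.1100 0.5285]  H_jac=[0.1759 0.0000; 0.0000 0.7106]  S=[0.4887 0.0617; 0.0617 0.6668]  K=[0.2052 0.0982; -0.0319 0.5661]  nu=[1.0844, 0.8164]  x^+=[5.1918, 5.9204]  P^+=[0.5751 0.0691; 0.0691 0.3165]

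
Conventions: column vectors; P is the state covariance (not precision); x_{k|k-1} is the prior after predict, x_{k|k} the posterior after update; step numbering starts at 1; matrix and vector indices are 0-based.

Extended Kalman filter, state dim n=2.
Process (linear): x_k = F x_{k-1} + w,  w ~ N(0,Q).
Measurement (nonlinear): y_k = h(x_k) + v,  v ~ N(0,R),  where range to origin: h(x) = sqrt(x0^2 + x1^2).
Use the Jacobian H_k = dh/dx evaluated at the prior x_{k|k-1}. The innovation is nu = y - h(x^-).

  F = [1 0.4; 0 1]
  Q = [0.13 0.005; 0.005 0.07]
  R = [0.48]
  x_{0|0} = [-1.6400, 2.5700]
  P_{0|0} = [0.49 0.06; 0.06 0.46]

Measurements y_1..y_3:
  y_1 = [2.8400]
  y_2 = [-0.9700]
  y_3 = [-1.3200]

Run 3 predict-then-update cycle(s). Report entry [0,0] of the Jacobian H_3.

step 1: x^-=[-0.6120, 2.5700]  P^-=[0.7416 0.2490; 0.2490 0.5300]  H_jac=[-0.2317 0.9728]  S=[0.9091]  K=[0.0775; 0.5037]  nu=[0.1981]  x^+=[-0.5967, 2.6698]  P^+=[0.7361 0.2135; 0.2135 0.2994]
step 2: x^-=[0.4713, 2.6698]  P^-=[1.0849 0.3383; 0.3383 0.3694]  H_jac=[0.1738 0.9848]  S=[0.9868]  K=[0.5287; 0.4282]  nu=[-3.6811]  x^+=[-1.4749, 1.0936]  P^+=[0.8090 0.1149; 0.1149 0.1884]
step 3: x^-=[-1.0374, 1.0936]  P^-=[1.0611 0.1953; 0.1953 0.2584]  H_jac=[-0.6882 0.7255]  S=[0.9237]  K=[-0.6373; 0.0575]  nu=[-2.8274]  x^+=[0.7644, 0.9310]  P^+=[0.6860 0.2291; 0.2291 0.2554]

H_jac[0,0] = -0.6882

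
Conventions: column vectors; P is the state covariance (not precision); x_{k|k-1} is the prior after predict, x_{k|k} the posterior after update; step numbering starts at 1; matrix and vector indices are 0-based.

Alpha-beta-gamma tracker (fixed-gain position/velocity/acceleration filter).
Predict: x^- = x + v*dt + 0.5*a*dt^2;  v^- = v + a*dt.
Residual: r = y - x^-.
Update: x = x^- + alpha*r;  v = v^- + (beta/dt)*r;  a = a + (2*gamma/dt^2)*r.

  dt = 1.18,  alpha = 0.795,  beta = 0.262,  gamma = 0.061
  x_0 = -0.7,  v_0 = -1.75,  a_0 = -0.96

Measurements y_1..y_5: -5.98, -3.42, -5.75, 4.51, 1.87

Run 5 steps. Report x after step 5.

x_post = 1.8720

step 1: x_pred=-3.4334  r=-2.5466  x^+=-5.4579  v^+=-3.4482  a^+=-1.1831
step 2: x_pred=-10.3506  r=6.9306  x^+=-4.8408  v^+=-3.3055  a^+=-0.5759
step 3: x_pred=-9.1422  r=3.3922  x^+=-6.4454  v^+=-3.2319  a^+=-0.2787
step 4: x_pred=-10.4530  r=14.9630  x^+=1.4426  v^+=-0.2384  a^+=1.0324
step 5: x_pred=1.8800  r=-0.0100  x^+=1.8720  v^+=0.9776  a^+=1.0315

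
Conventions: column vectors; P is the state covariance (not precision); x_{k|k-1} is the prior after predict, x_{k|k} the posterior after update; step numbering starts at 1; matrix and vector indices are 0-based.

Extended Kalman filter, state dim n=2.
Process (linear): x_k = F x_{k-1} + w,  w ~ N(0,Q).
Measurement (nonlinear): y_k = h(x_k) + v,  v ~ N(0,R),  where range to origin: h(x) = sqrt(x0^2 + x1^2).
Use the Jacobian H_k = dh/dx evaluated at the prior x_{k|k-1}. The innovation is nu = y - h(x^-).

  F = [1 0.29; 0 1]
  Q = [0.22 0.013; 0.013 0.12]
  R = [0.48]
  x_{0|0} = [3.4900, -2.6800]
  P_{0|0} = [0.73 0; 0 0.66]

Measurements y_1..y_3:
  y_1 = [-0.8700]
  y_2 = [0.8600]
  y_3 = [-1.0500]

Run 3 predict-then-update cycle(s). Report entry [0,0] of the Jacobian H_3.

step 1: x^-=[2.7128, -2.6800]  P^-=[1.0055 0.2044; 0.2044 0.7800]  H_jac=[0.7114 -0.7028]  S=[1.1697]  K=[0.4887; -0.3443]  nu=[-4.6834]  x^+=[0.4240, -1.0674]  P^+=[0.7261 0.4012; 0.4012 0.6413]
step 2: x^-=[0.1145, -1.0674]  P^-=[1.2328 0.6002; 0.6002 0.7613]  H_jac=[0.1066 -0.9943]  S=[1.1194]  K=[-0.4157; -0.6191]  nu=[-0.2135]  x^+=[0.2032, -0.9352]  P^+=[1.0393 0.3121; 0.3121 0.3323]
step 3: x^-=[-0.0680, -0.9352]  P^-=[1.4683 0.4215; 0.4215 0.4523]  H_jac=[-0.0725 -0.9974]  S=[0.9986]  K=[-0.5276; -0.4824]  nu=[-1.9877]  x^+=[0.9807, 0.0236]  P^+=[1.1904 0.1674; 0.1674 0.2200]

H_jac[0,0] = -0.0725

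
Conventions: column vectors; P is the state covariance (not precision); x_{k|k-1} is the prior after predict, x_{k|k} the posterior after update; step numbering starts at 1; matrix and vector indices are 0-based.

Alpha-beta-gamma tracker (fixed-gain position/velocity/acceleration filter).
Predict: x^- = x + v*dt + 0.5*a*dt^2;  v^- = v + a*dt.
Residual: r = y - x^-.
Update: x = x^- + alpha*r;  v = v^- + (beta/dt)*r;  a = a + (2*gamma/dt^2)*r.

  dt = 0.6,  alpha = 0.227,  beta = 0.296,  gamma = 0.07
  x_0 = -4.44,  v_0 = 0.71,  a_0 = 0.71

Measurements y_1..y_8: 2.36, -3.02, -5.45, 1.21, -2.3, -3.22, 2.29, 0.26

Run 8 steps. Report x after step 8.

x_post = -4.3911

step 1: x_pred=-3.8862  r=6.2462  x^+=-2.4683  v^+=4.2175  a^+=3.1391
step 2: x_pred=0.6272  r=-3.6472  x^+=-0.2007  v^+=4.3016  a^+=1.7207
step 3: x_pred=2.6900  r=-8.1400  x^+=0.8422  v^+=1.3183  a^+=-1.4448
step 4: x_pred=1.3731  r=-0.1631  x^+=1.3361  v^+=0.3710  a^+=-1.5083
step 5: x_pred=1.2872  r=-3.5872  x^+=0.4729  v^+=-2.3037  a^+=-2.9033
step 6: x_pred=-1.4319  r=-1.7881  x^+=-1.8378  v^+=-4.9278  a^+=-3.5987
step 7: x_pred=-5.4422  r=7.7322  x^+=-3.6870  v^+=-3.2724  a^+=-0.5917
step 8: x_pred=-5.7570  r=6.0170  x^+=-4.3911  v^+=-0.6590  a^+=1.7483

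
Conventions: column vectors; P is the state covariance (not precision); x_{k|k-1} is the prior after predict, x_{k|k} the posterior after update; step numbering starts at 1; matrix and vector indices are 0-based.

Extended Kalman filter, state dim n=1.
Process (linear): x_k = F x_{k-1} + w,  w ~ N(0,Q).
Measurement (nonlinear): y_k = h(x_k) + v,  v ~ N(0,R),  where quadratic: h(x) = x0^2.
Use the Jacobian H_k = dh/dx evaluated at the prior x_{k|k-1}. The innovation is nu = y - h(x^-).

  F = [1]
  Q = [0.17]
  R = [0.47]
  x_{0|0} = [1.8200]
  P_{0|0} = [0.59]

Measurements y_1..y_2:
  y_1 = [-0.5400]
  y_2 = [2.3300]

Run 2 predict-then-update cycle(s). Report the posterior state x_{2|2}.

step 1: x^-=[1.8200]  P^-=[0.7600]  H_jac=[3.6400]  S=[10.5397]  K=[0.2625]  nu=[-3.8524]  x^+=[0.8088]  P^+=[0.0339]
step 2: x^-=[0.8088]  P^-=[0.2039]  H_jac=[1.6177]  S=[1.0036]  K=[0.3287]  nu=[1.6758]  x^+=[1.3596]  P^+=[0.0955]

x_post = [1.3596]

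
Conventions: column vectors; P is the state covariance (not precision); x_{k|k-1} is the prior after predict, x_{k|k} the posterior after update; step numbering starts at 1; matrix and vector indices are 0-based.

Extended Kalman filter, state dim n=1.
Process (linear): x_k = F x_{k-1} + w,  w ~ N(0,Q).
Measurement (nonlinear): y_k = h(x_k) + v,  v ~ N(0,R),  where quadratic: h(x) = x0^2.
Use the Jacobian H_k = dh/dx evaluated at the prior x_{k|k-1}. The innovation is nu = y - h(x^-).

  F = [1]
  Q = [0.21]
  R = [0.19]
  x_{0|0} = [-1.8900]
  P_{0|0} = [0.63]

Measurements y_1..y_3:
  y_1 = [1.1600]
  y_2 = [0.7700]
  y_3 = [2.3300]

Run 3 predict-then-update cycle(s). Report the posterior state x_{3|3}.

step 1: x^-=[-1.8900]  P^-=[0.8400]  H_jac=[-3.7800]  S=[12.1923]  K=[-0.2604]  nu=[-2.4121]  x^+=[-1.2618]  P^+=[0.0131]
step 2: x^-=[-1.2618]  P^-=[0.2231]  H_jac=[-2.5236]  S=[1.6108]  K=[-0.3495]  nu=[-0.8222]  x^+=[-0.9745]  P^+=[0.0263]
step 3: x^-=[-0.9745]  P^-=[0.2363]  H_jac=[-1.9489]  S=[1.0876]  K=[-0.4235]  nu=[1.3804]  x^+=[-1.5590]  P^+=[0.0413]

x_post = [-1.5590]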